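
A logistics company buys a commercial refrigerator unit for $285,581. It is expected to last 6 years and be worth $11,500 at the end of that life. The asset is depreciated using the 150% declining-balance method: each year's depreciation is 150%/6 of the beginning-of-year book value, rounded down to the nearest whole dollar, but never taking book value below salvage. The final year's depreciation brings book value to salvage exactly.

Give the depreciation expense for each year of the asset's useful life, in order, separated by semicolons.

$71,395; $53,546; $40,160; $30,120; $22,590; $56,270

Depreciable base = $285,581 − $11,500 = $274,081.
Year 1: ⌊$285,581 × 150%/6⌋ = $71,395. Book value $214,186.
Year 2: ⌊$214,186 × 150%/6⌋ = $53,546. Book value $160,640.
Year 3: ⌊$160,640 × 150%/6⌋ = $40,160. Book value $120,480.
Year 4: ⌊$120,480 × 150%/6⌋ = $30,120. Book value $90,360.
Year 5: ⌊$90,360 × 150%/6⌋ = $22,590. Book value $67,770.
Year 6 (final): $67,770 − $11,500 = $56,270. Book value $11,500.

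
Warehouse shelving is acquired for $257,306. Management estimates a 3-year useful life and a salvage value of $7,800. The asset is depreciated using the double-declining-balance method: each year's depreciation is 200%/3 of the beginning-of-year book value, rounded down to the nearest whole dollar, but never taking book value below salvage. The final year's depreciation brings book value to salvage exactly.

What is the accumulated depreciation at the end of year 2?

Depreciable base = $257,306 − $7,800 = $249,506.
Year 1: ⌊$257,306 × 200%/3⌋ = $171,537. Book value $85,769.
Year 2: ⌊$85,769 × 200%/3⌋ = $57,179. Book value $28,590.
Accumulated through year 2 = $257,306 − $28,590 = $228,716.

$228,716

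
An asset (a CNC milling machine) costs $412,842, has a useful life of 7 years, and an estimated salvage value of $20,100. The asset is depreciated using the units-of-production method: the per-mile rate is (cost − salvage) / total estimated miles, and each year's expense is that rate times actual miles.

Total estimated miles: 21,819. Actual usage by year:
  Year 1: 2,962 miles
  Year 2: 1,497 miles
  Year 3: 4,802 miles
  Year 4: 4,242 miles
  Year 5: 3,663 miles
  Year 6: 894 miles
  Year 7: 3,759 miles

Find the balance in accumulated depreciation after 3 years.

Depreciable base = $412,842 − $20,100 = $392,742.
Rate = $392,742 / 21,819 miles = $18 per mile.
Year 1: 2,962 × $18 = $53,316. Book value $359,526.
Year 2: 1,497 × $18 = $26,946. Book value $332,580.
Year 3: 4,802 × $18 = $86,436. Book value $246,144.
Accumulated through year 3 = $412,842 − $246,144 = $166,698.

$166,698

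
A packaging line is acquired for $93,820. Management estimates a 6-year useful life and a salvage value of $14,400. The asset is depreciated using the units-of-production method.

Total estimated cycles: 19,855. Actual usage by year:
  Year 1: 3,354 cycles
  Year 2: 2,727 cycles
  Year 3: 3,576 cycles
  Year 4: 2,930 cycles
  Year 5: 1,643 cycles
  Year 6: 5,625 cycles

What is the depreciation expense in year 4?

Depreciable base = $93,820 − $14,400 = $79,420.
Rate = $79,420 / 19,855 cycles = $4 per cycle.
Year 1: 3,354 × $4 = $13,416. Book value $80,404.
Year 2: 2,727 × $4 = $10,908. Book value $69,496.
Year 3: 3,576 × $4 = $14,304. Book value $55,192.
Year 4: 2,930 × $4 = $11,720. Book value $43,472.

$11,720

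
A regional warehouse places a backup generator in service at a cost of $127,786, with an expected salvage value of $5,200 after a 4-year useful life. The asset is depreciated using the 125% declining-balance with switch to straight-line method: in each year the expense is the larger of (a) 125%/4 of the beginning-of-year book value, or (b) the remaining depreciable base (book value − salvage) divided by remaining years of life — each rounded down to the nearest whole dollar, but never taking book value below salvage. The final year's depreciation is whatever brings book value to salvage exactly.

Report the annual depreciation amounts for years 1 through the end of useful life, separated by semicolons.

$39,933; $27,551; $27,551; $27,551

Depreciable base = $127,786 − $5,200 = $122,586.
Year 1: DB = ⌊$127,786 × 125%/4⌋ = $39,933; SL = ⌊$122,586/4⌋ = $30,646 → take DB $39,933. Book value $87,853.
Year 2: DB = ⌊$87,853 × 125%/4⌋ = $27,454; SL = ⌊$82,653/3⌋ = $27,551 → take SL $27,551. Book value $60,302.
Year 3: DB = ⌊$60,302 × 125%/4⌋ = $18,844; SL = ⌊$55,102/2⌋ = $27,551 → take SL $27,551. Book value $32,751.
Year 4 (final): $32,751 − $5,200 = $27,551. Book value $5,200.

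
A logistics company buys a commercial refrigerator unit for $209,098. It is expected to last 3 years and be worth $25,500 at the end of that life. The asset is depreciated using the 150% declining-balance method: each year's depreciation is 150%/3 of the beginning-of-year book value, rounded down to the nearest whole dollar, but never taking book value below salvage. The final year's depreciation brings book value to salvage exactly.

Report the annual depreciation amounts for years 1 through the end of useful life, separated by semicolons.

$104,549; $52,274; $26,775

Depreciable base = $209,098 − $25,500 = $183,598.
Year 1: ⌊$209,098 × 150%/3⌋ = $104,549. Book value $104,549.
Year 2: ⌊$104,549 × 150%/3⌋ = $52,274. Book value $52,275.
Year 3 (final): $52,275 − $25,500 = $26,775. Book value $25,500.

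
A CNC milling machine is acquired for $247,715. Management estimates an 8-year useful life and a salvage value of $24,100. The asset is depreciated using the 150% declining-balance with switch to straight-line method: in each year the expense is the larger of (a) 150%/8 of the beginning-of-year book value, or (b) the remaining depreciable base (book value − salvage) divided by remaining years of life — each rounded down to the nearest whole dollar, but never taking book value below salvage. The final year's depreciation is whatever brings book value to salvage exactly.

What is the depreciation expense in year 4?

Depreciable base = $247,715 − $24,100 = $223,615.
Year 1: DB = ⌊$247,715 × 150%/8⌋ = $46,446; SL = ⌊$223,615/8⌋ = $27,951 → take DB $46,446. Book value $201,269.
Year 2: DB = ⌊$201,269 × 150%/8⌋ = $37,737; SL = ⌊$177,169/7⌋ = $25,309 → take DB $37,737. Book value $163,532.
Year 3: DB = ⌊$163,532 × 150%/8⌋ = $30,662; SL = ⌊$139,432/6⌋ = $23,238 → take DB $30,662. Book value $132,870.
Year 4: DB = ⌊$132,870 × 150%/8⌋ = $24,913; SL = ⌊$108,770/5⌋ = $21,754 → take DB $24,913. Book value $107,957.

$24,913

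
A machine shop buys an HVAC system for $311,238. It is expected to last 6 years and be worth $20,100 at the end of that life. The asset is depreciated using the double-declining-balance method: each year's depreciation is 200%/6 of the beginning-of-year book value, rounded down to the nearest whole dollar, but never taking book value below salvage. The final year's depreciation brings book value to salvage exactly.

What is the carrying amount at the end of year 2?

$138,328

Depreciable base = $311,238 − $20,100 = $291,138.
Year 1: ⌊$311,238 × 200%/6⌋ = $103,746. Book value $207,492.
Year 2: ⌊$207,492 × 200%/6⌋ = $69,164. Book value $138,328.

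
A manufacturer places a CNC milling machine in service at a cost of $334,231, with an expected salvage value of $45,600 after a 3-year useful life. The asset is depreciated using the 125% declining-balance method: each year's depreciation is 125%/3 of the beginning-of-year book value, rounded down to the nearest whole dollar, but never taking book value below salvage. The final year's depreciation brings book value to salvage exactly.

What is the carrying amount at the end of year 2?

$113,732

Depreciable base = $334,231 − $45,600 = $288,631.
Year 1: ⌊$334,231 × 125%/3⌋ = $139,262. Book value $194,969.
Year 2: ⌊$194,969 × 125%/3⌋ = $81,237. Book value $113,732.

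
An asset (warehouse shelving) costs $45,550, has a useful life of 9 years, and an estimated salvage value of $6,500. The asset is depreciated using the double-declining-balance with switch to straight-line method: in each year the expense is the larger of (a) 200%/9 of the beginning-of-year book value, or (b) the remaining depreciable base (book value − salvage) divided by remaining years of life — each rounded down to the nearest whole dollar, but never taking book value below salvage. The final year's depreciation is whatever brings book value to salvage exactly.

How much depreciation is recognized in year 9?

Depreciable base = $45,550 − $6,500 = $39,050.
Year 1: DB = ⌊$45,550 × 200%/9⌋ = $10,122; SL = ⌊$39,050/9⌋ = $4,338 → take DB $10,122. Book value $35,428.
Year 2: DB = ⌊$35,428 × 200%/9⌋ = $7,872; SL = ⌊$28,928/8⌋ = $3,616 → take DB $7,872. Book value $27,556.
Year 3: DB = ⌊$27,556 × 200%/9⌋ = $6,123; SL = ⌊$21,056/7⌋ = $3,008 → take DB $6,123. Book value $21,433.
Year 4: DB = ⌊$21,433 × 200%/9⌋ = $4,762; SL = ⌊$14,933/6⌋ = $2,488 → take DB $4,762. Book value $16,671.
Year 5: DB = ⌊$16,671 × 200%/9⌋ = $3,704; SL = ⌊$10,171/5⌋ = $2,034 → take DB $3,704. Book value $12,967.
Year 6: DB = ⌊$12,967 × 200%/9⌋ = $2,881; SL = ⌊$6,467/4⌋ = $1,616 → take DB $2,881. Book value $10,086.
Year 7: DB = ⌊$10,086 × 200%/9⌋ = $2,241; SL = ⌊$3,586/3⌋ = $1,195 → take DB $2,241. Book value $7,845.
Year 8: DB = ⌊$7,845 × 200%/9⌋ = $1,743; SL = ⌊$1,345/2⌋ = $672 → take DB $1,743, capped at $1,345. Book value $6,500.
Year 9 (final): $6,500 − $6,500 = $0. Book value $6,500.

$0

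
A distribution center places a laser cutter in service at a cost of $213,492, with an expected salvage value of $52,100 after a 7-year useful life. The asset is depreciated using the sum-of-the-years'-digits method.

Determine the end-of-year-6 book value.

$57,864

Depreciable base = $213,492 − $52,100 = $161,392.
Sum of the years' digits = 7+6+5+4+3+2+1 = 28.
Year 1: $161,392 × 7/28 = $40,348. Book value $173,144.
Year 2: $161,392 × 6/28 = $34,584. Book value $138,560.
Year 3: $161,392 × 5/28 = $28,820. Book value $109,740.
Year 4: $161,392 × 4/28 = $23,056. Book value $86,684.
Year 5: $161,392 × 3/28 = $17,292. Book value $69,392.
Year 6: $161,392 × 2/28 = $11,528. Book value $57,864.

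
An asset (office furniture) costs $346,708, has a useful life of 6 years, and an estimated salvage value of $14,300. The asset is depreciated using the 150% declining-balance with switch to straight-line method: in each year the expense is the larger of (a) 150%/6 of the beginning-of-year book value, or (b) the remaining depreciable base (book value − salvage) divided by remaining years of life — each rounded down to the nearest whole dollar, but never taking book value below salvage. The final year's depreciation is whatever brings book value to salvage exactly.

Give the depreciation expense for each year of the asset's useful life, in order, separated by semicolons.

$86,677; $65,007; $48,756; $43,989; $43,989; $43,990

Depreciable base = $346,708 − $14,300 = $332,408.
Year 1: DB = ⌊$346,708 × 150%/6⌋ = $86,677; SL = ⌊$332,408/6⌋ = $55,401 → take DB $86,677. Book value $260,031.
Year 2: DB = ⌊$260,031 × 150%/6⌋ = $65,007; SL = ⌊$245,731/5⌋ = $49,146 → take DB $65,007. Book value $195,024.
Year 3: DB = ⌊$195,024 × 150%/6⌋ = $48,756; SL = ⌊$180,724/4⌋ = $45,181 → take DB $48,756. Book value $146,268.
Year 4: DB = ⌊$146,268 × 150%/6⌋ = $36,567; SL = ⌊$131,968/3⌋ = $43,989 → take SL $43,989. Book value $102,279.
Year 5: DB = ⌊$102,279 × 150%/6⌋ = $25,569; SL = ⌊$87,979/2⌋ = $43,989 → take SL $43,989. Book value $58,290.
Year 6 (final): $58,290 − $14,300 = $43,990. Book value $14,300.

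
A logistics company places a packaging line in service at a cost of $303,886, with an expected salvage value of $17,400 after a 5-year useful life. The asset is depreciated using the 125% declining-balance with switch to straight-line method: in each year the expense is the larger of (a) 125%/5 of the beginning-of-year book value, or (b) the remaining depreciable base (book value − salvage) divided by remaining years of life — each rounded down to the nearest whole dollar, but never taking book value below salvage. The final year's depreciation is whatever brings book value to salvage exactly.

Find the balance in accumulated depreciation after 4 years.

$235,307

Depreciable base = $303,886 − $17,400 = $286,486.
Year 1: DB = ⌊$303,886 × 125%/5⌋ = $75,971; SL = ⌊$286,486/5⌋ = $57,297 → take DB $75,971. Book value $227,915.
Year 2: DB = ⌊$227,915 × 125%/5⌋ = $56,978; SL = ⌊$210,515/4⌋ = $52,628 → take DB $56,978. Book value $170,937.
Year 3: DB = ⌊$170,937 × 125%/5⌋ = $42,734; SL = ⌊$153,537/3⌋ = $51,179 → take SL $51,179. Book value $119,758.
Year 4: DB = ⌊$119,758 × 125%/5⌋ = $29,939; SL = ⌊$102,358/2⌋ = $51,179 → take SL $51,179. Book value $68,579.
Accumulated through year 4 = $303,886 − $68,579 = $235,307.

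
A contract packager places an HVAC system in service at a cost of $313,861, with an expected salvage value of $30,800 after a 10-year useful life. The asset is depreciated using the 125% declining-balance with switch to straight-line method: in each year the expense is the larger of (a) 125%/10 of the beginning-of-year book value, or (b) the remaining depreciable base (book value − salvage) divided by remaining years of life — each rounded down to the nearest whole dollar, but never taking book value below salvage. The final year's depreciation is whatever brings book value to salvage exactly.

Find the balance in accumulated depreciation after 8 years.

Depreciable base = $313,861 − $30,800 = $283,061.
Year 1: DB = ⌊$313,861 × 125%/10⌋ = $39,232; SL = ⌊$283,061/10⌋ = $28,306 → take DB $39,232. Book value $274,629.
Year 2: DB = ⌊$274,629 × 125%/10⌋ = $34,328; SL = ⌊$243,829/9⌋ = $27,092 → take DB $34,328. Book value $240,301.
Year 3: DB = ⌊$240,301 × 125%/10⌋ = $30,037; SL = ⌊$209,501/8⌋ = $26,187 → take DB $30,037. Book value $210,264.
Year 4: DB = ⌊$210,264 × 125%/10⌋ = $26,283; SL = ⌊$179,464/7⌋ = $25,637 → take DB $26,283. Book value $183,981.
Year 5: DB = ⌊$183,981 × 125%/10⌋ = $22,997; SL = ⌊$153,181/6⌋ = $25,530 → take SL $25,530. Book value $158,451.
Year 6: DB = ⌊$158,451 × 125%/10⌋ = $19,806; SL = ⌊$127,651/5⌋ = $25,530 → take SL $25,530. Book value $132,921.
Year 7: DB = ⌊$132,921 × 125%/10⌋ = $16,615; SL = ⌊$102,121/4⌋ = $25,530 → take SL $25,530. Book value $107,391.
Year 8: DB = ⌊$107,391 × 125%/10⌋ = $13,423; SL = ⌊$76,591/3⌋ = $25,530 → take SL $25,530. Book value $81,861.
Accumulated through year 8 = $313,861 − $81,861 = $232,000.

$232,000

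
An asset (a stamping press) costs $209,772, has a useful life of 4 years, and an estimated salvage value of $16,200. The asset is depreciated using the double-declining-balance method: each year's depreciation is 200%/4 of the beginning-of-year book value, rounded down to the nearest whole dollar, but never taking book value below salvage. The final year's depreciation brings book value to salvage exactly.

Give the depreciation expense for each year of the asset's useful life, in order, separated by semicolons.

Depreciable base = $209,772 − $16,200 = $193,572.
Year 1: ⌊$209,772 × 200%/4⌋ = $104,886. Book value $104,886.
Year 2: ⌊$104,886 × 200%/4⌋ = $52,443. Book value $52,443.
Year 3: ⌊$52,443 × 200%/4⌋ = $26,221. Book value $26,222.
Year 4 (final): $26,222 − $16,200 = $10,022. Book value $16,200.

$104,886; $52,443; $26,221; $10,022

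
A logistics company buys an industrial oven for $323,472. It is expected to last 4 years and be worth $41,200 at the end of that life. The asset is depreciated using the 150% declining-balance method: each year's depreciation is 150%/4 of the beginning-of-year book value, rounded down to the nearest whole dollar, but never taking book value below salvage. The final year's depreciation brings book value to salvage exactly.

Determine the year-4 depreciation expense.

Depreciable base = $323,472 − $41,200 = $282,272.
Year 1: ⌊$323,472 × 150%/4⌋ = $121,302. Book value $202,170.
Year 2: ⌊$202,170 × 150%/4⌋ = $75,813. Book value $126,357.
Year 3: ⌊$126,357 × 150%/4⌋ = $47,383. Book value $78,974.
Year 4 (final): $78,974 − $41,200 = $37,774. Book value $41,200.

$37,774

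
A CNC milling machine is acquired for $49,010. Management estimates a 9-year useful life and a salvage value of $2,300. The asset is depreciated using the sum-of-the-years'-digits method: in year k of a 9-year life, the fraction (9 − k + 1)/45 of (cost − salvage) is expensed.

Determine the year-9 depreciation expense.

$1,038

Depreciable base = $49,010 − $2,300 = $46,710.
Sum of the years' digits = 9+8+7+6+5+4+3+2+1 = 45.
Year 1: $46,710 × 9/45 = $9,342. Book value $39,668.
Year 2: $46,710 × 8/45 = $8,304. Book value $31,364.
Year 3: $46,710 × 7/45 = $7,266. Book value $24,098.
Year 4: $46,710 × 6/45 = $6,228. Book value $17,870.
Year 5: $46,710 × 5/45 = $5,190. Book value $12,680.
Year 6: $46,710 × 4/45 = $4,152. Book value $8,528.
Year 7: $46,710 × 3/45 = $3,114. Book value $5,414.
Year 8: $46,710 × 2/45 = $2,076. Book value $3,338.
Year 9: $46,710 × 1/45 = $1,038. Book value $2,300.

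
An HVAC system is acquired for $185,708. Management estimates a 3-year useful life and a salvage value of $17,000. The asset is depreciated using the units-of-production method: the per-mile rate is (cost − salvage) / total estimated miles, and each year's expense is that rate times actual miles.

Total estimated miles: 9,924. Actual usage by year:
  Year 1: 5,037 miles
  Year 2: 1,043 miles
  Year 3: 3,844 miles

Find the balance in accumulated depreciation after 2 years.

$103,360

Depreciable base = $185,708 − $17,000 = $168,708.
Rate = $168,708 / 9,924 miles = $17 per mile.
Year 1: 5,037 × $17 = $85,629. Book value $100,079.
Year 2: 1,043 × $17 = $17,731. Book value $82,348.
Accumulated through year 2 = $185,708 − $82,348 = $103,360.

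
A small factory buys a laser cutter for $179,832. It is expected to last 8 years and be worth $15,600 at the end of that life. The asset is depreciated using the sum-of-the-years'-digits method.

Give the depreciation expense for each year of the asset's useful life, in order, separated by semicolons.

$36,496; $31,934; $27,372; $22,810; $18,248; $13,686; $9,124; $4,562

Depreciable base = $179,832 − $15,600 = $164,232.
Sum of the years' digits = 8+7+6+5+4+3+2+1 = 36.
Year 1: $164,232 × 8/36 = $36,496. Book value $143,336.
Year 2: $164,232 × 7/36 = $31,934. Book value $111,402.
Year 3: $164,232 × 6/36 = $27,372. Book value $84,030.
Year 4: $164,232 × 5/36 = $22,810. Book value $61,220.
Year 5: $164,232 × 4/36 = $18,248. Book value $42,972.
Year 6: $164,232 × 3/36 = $13,686. Book value $29,286.
Year 7: $164,232 × 2/36 = $9,124. Book value $20,162.
Year 8: $164,232 × 1/36 = $4,562. Book value $15,600.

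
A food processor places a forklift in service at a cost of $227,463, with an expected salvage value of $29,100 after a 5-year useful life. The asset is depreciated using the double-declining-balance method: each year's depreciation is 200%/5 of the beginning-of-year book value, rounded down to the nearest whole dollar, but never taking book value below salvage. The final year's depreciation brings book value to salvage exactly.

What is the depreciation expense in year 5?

$380

Depreciable base = $227,463 − $29,100 = $198,363.
Year 1: ⌊$227,463 × 200%/5⌋ = $90,985. Book value $136,478.
Year 2: ⌊$136,478 × 200%/5⌋ = $54,591. Book value $81,887.
Year 3: ⌊$81,887 × 200%/5⌋ = $32,754. Book value $49,133.
Year 4: ⌊$49,133 × 200%/5⌋ = $19,653. Book value $29,480.
Year 5 (final): $29,480 − $29,100 = $380. Book value $29,100.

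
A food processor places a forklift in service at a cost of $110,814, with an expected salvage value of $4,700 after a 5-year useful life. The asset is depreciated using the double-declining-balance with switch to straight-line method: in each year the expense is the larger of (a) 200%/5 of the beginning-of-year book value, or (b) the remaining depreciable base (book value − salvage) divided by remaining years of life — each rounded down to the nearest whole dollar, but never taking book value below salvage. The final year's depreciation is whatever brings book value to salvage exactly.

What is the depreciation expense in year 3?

$15,957

Depreciable base = $110,814 − $4,700 = $106,114.
Year 1: DB = ⌊$110,814 × 200%/5⌋ = $44,325; SL = ⌊$106,114/5⌋ = $21,222 → take DB $44,325. Book value $66,489.
Year 2: DB = ⌊$66,489 × 200%/5⌋ = $26,595; SL = ⌊$61,789/4⌋ = $15,447 → take DB $26,595. Book value $39,894.
Year 3: DB = ⌊$39,894 × 200%/5⌋ = $15,957; SL = ⌊$35,194/3⌋ = $11,731 → take DB $15,957. Book value $23,937.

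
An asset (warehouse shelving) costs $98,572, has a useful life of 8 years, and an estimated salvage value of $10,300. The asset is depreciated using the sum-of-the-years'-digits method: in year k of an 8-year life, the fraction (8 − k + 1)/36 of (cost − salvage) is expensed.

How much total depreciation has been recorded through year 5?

$73,560

Depreciable base = $98,572 − $10,300 = $88,272.
Sum of the years' digits = 8+7+6+5+4+3+2+1 = 36.
Year 1: $88,272 × 8/36 = $19,616. Book value $78,956.
Year 2: $88,272 × 7/36 = $17,164. Book value $61,792.
Year 3: $88,272 × 6/36 = $14,712. Book value $47,080.
Year 4: $88,272 × 5/36 = $12,260. Book value $34,820.
Year 5: $88,272 × 4/36 = $9,808. Book value $25,012.
Accumulated through year 5 = $98,572 − $25,012 = $73,560.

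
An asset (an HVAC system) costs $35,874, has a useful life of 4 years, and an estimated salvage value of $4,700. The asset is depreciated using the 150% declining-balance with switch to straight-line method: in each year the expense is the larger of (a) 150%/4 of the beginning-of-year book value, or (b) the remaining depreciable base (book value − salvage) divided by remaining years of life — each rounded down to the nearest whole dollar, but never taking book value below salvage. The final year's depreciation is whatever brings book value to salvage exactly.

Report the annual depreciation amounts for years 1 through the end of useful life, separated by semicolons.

Depreciable base = $35,874 − $4,700 = $31,174.
Year 1: DB = ⌊$35,874 × 150%/4⌋ = $13,452; SL = ⌊$31,174/4⌋ = $7,793 → take DB $13,452. Book value $22,422.
Year 2: DB = ⌊$22,422 × 150%/4⌋ = $8,408; SL = ⌊$17,722/3⌋ = $5,907 → take DB $8,408. Book value $14,014.
Year 3: DB = ⌊$14,014 × 150%/4⌋ = $5,255; SL = ⌊$9,314/2⌋ = $4,657 → take DB $5,255. Book value $8,759.
Year 4 (final): $8,759 − $4,700 = $4,059. Book value $4,700.

$13,452; $8,408; $5,255; $4,059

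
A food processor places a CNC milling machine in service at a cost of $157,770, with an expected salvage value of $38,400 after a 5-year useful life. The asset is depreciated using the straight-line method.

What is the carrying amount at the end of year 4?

Depreciable base = $157,770 − $38,400 = $119,370.
Annual expense = $119,370 / 5 = $23,874.
End of year 1: book value $133,896.
End of year 2: book value $110,022.
End of year 3: book value $86,148.
End of year 4: book value $62,274.

$62,274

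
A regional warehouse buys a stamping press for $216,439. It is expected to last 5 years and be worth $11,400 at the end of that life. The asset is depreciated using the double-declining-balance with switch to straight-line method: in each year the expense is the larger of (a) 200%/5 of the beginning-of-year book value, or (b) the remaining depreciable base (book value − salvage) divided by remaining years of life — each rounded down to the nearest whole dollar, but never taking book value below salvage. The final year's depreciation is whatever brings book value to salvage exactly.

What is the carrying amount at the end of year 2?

$77,919

Depreciable base = $216,439 − $11,400 = $205,039.
Year 1: DB = ⌊$216,439 × 200%/5⌋ = $86,575; SL = ⌊$205,039/5⌋ = $41,007 → take DB $86,575. Book value $129,864.
Year 2: DB = ⌊$129,864 × 200%/5⌋ = $51,945; SL = ⌊$118,464/4⌋ = $29,616 → take DB $51,945. Book value $77,919.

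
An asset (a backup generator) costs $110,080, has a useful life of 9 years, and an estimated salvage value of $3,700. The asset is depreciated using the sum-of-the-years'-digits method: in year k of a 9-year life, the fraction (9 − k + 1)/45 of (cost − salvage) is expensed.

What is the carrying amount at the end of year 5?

$27,340

Depreciable base = $110,080 − $3,700 = $106,380.
Sum of the years' digits = 9+8+7+6+5+4+3+2+1 = 45.
Year 1: $106,380 × 9/45 = $21,276. Book value $88,804.
Year 2: $106,380 × 8/45 = $18,912. Book value $69,892.
Year 3: $106,380 × 7/45 = $16,548. Book value $53,344.
Year 4: $106,380 × 6/45 = $14,184. Book value $39,160.
Year 5: $106,380 × 5/45 = $11,820. Book value $27,340.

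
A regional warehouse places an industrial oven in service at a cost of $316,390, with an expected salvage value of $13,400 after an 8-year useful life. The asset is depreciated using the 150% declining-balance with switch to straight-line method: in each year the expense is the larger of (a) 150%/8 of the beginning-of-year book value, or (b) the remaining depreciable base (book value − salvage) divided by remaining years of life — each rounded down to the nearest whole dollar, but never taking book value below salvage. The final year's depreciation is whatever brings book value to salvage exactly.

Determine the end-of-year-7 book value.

$44,522

Depreciable base = $316,390 − $13,400 = $302,990.
Year 1: DB = ⌊$316,390 × 150%/8⌋ = $59,323; SL = ⌊$302,990/8⌋ = $37,873 → take DB $59,323. Book value $257,067.
Year 2: DB = ⌊$257,067 × 150%/8⌋ = $48,200; SL = ⌊$243,667/7⌋ = $34,809 → take DB $48,200. Book value $208,867.
Year 3: DB = ⌊$208,867 × 150%/8⌋ = $39,162; SL = ⌊$195,467/6⌋ = $32,577 → take DB $39,162. Book value $169,705.
Year 4: DB = ⌊$169,705 × 150%/8⌋ = $31,819; SL = ⌊$156,305/5⌋ = $31,261 → take DB $31,819. Book value $137,886.
Year 5: DB = ⌊$137,886 × 150%/8⌋ = $25,853; SL = ⌊$124,486/4⌋ = $31,121 → take SL $31,121. Book value $106,765.
Year 6: DB = ⌊$106,765 × 150%/8⌋ = $20,018; SL = ⌊$93,365/3⌋ = $31,121 → take SL $31,121. Book value $75,644.
Year 7: DB = ⌊$75,644 × 150%/8⌋ = $14,183; SL = ⌊$62,244/2⌋ = $31,122 → take SL $31,122. Book value $44,522.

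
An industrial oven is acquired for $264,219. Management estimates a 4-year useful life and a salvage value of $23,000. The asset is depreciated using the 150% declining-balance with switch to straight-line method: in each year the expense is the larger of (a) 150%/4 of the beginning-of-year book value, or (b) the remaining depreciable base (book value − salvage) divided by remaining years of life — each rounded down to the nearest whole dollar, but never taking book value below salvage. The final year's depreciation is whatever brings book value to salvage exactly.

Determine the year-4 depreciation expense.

Depreciable base = $264,219 − $23,000 = $241,219.
Year 1: DB = ⌊$264,219 × 150%/4⌋ = $99,082; SL = ⌊$241,219/4⌋ = $60,304 → take DB $99,082. Book value $165,137.
Year 2: DB = ⌊$165,137 × 150%/4⌋ = $61,926; SL = ⌊$142,137/3⌋ = $47,379 → take DB $61,926. Book value $103,211.
Year 3: DB = ⌊$103,211 × 150%/4⌋ = $38,704; SL = ⌊$80,211/2⌋ = $40,105 → take SL $40,105. Book value $63,106.
Year 4 (final): $63,106 − $23,000 = $40,106. Book value $23,000.

$40,106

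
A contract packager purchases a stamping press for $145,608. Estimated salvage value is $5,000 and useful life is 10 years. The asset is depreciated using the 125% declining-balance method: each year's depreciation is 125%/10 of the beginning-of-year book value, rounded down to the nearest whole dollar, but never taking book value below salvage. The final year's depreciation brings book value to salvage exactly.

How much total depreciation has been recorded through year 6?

$80,258

Depreciable base = $145,608 − $5,000 = $140,608.
Year 1: ⌊$145,608 × 125%/10⌋ = $18,201. Book value $127,407.
Year 2: ⌊$127,407 × 125%/10⌋ = $15,925. Book value $111,482.
Year 3: ⌊$111,482 × 125%/10⌋ = $13,935. Book value $97,547.
Year 4: ⌊$97,547 × 125%/10⌋ = $12,193. Book value $85,354.
Year 5: ⌊$85,354 × 125%/10⌋ = $10,669. Book value $74,685.
Year 6: ⌊$74,685 × 125%/10⌋ = $9,335. Book value $65,350.
Accumulated through year 6 = $145,608 − $65,350 = $80,258.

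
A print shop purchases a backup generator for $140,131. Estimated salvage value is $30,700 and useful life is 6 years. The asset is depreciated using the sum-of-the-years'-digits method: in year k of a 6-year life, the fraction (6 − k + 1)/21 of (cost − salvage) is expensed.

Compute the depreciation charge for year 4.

Depreciable base = $140,131 − $30,700 = $109,431.
Sum of the years' digits = 6+5+4+3+2+1 = 21.
Year 1: $109,431 × 6/21 = $31,266. Book value $108,865.
Year 2: $109,431 × 5/21 = $26,055. Book value $82,810.
Year 3: $109,431 × 4/21 = $20,844. Book value $61,966.
Year 4: $109,431 × 3/21 = $15,633. Book value $46,333.

$15,633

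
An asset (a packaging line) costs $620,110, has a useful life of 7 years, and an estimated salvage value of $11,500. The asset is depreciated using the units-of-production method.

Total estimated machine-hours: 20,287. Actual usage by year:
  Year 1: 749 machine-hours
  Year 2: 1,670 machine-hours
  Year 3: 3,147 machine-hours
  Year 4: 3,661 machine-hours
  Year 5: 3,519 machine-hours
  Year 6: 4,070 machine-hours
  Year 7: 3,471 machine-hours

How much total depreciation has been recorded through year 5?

$382,380

Depreciable base = $620,110 − $11,500 = $608,610.
Rate = $608,610 / 20,287 machine-hours = $30 per machine-hour.
Year 1: 749 × $30 = $22,470. Book value $597,640.
Year 2: 1,670 × $30 = $50,100. Book value $547,540.
Year 3: 3,147 × $30 = $94,410. Book value $453,130.
Year 4: 3,661 × $30 = $109,830. Book value $343,300.
Year 5: 3,519 × $30 = $105,570. Book value $237,730.
Accumulated through year 5 = $620,110 − $237,730 = $382,380.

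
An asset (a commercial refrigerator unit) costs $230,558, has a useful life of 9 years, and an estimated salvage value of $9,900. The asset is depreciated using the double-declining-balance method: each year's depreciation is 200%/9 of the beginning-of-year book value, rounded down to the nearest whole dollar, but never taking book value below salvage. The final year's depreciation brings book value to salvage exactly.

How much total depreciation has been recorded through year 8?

Depreciable base = $230,558 − $9,900 = $220,658.
Year 1: ⌊$230,558 × 200%/9⌋ = $51,235. Book value $179,323.
Year 2: ⌊$179,323 × 200%/9⌋ = $39,849. Book value $139,474.
Year 3: ⌊$139,474 × 200%/9⌋ = $30,994. Book value $108,480.
Year 4: ⌊$108,480 × 200%/9⌋ = $24,106. Book value $84,374.
Year 5: ⌊$84,374 × 200%/9⌋ = $18,749. Book value $65,625.
Year 6: ⌊$65,625 × 200%/9⌋ = $14,583. Book value $51,042.
Year 7: ⌊$51,042 × 200%/9⌋ = $11,342. Book value $39,700.
Year 8: ⌊$39,700 × 200%/9⌋ = $8,822. Book value $30,878.
Accumulated through year 8 = $230,558 − $30,878 = $199,680.

$199,680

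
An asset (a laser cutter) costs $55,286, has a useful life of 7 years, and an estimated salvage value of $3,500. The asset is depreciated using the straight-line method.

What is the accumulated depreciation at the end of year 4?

$29,592

Depreciable base = $55,286 − $3,500 = $51,786.
Annual expense = $51,786 / 7 = $7,398.
End of year 1: book value $47,888.
End of year 2: book value $40,490.
End of year 3: book value $33,092.
End of year 4: book value $25,694.
Accumulated through year 4 = $55,286 − $25,694 = $29,592.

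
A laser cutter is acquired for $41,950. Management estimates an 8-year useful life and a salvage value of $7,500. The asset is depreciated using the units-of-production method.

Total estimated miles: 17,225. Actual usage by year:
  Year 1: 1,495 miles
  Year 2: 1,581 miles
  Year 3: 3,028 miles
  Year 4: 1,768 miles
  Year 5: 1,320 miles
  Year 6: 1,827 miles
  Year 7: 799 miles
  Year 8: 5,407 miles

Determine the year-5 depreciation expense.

Depreciable base = $41,950 − $7,500 = $34,450.
Rate = $34,450 / 17,225 miles = $2 per mile.
Year 1: 1,495 × $2 = $2,990. Book value $38,960.
Year 2: 1,581 × $2 = $3,162. Book value $35,798.
Year 3: 3,028 × $2 = $6,056. Book value $29,742.
Year 4: 1,768 × $2 = $3,536. Book value $26,206.
Year 5: 1,320 × $2 = $2,640. Book value $23,566.

$2,640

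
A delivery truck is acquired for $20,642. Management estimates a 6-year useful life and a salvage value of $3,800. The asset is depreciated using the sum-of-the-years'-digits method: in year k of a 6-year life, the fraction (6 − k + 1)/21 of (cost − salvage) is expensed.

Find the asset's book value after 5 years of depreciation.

$4,602

Depreciable base = $20,642 − $3,800 = $16,842.
Sum of the years' digits = 6+5+4+3+2+1 = 21.
Year 1: $16,842 × 6/21 = $4,812. Book value $15,830.
Year 2: $16,842 × 5/21 = $4,010. Book value $11,820.
Year 3: $16,842 × 4/21 = $3,208. Book value $8,612.
Year 4: $16,842 × 3/21 = $2,406. Book value $6,206.
Year 5: $16,842 × 2/21 = $1,604. Book value $4,602.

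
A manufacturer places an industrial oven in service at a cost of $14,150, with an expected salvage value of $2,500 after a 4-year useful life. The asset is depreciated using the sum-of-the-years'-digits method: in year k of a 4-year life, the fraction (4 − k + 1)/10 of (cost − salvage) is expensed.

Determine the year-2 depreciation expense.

$3,495

Depreciable base = $14,150 − $2,500 = $11,650.
Sum of the years' digits = 4+3+2+1 = 10.
Year 1: $11,650 × 4/10 = $4,660. Book value $9,490.
Year 2: $11,650 × 3/10 = $3,495. Book value $5,995.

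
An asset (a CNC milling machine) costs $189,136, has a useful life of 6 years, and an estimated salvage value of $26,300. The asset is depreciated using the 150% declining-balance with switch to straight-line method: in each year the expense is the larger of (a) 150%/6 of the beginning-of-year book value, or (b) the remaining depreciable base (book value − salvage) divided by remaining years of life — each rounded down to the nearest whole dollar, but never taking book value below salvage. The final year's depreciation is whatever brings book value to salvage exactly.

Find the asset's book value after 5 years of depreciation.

Depreciable base = $189,136 − $26,300 = $162,836.
Year 1: DB = ⌊$189,136 × 150%/6⌋ = $47,284; SL = ⌊$162,836/6⌋ = $27,139 → take DB $47,284. Book value $141,852.
Year 2: DB = ⌊$141,852 × 150%/6⌋ = $35,463; SL = ⌊$115,552/5⌋ = $23,110 → take DB $35,463. Book value $106,389.
Year 3: DB = ⌊$106,389 × 150%/6⌋ = $26,597; SL = ⌊$80,089/4⌋ = $20,022 → take DB $26,597. Book value $79,792.
Year 4: DB = ⌊$79,792 × 150%/6⌋ = $19,948; SL = ⌊$53,492/3⌋ = $17,830 → take DB $19,948. Book value $59,844.
Year 5: DB = ⌊$59,844 × 150%/6⌋ = $14,961; SL = ⌊$33,544/2⌋ = $16,772 → take SL $16,772. Book value $43,072.

$43,072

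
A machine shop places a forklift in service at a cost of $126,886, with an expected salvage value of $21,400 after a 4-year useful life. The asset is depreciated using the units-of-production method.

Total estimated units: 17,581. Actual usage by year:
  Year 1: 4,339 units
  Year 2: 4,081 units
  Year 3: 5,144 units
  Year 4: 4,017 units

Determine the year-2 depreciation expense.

$24,486

Depreciable base = $126,886 − $21,400 = $105,486.
Rate = $105,486 / 17,581 units = $6 per unit.
Year 1: 4,339 × $6 = $26,034. Book value $100,852.
Year 2: 4,081 × $6 = $24,486. Book value $76,366.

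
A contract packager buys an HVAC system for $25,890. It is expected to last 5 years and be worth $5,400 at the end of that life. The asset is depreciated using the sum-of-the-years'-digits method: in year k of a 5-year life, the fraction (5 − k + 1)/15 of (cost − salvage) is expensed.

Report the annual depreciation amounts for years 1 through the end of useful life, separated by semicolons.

$6,830; $5,464; $4,098; $2,732; $1,366

Depreciable base = $25,890 − $5,400 = $20,490.
Sum of the years' digits = 5+4+3+2+1 = 15.
Year 1: $20,490 × 5/15 = $6,830. Book value $19,060.
Year 2: $20,490 × 4/15 = $5,464. Book value $13,596.
Year 3: $20,490 × 3/15 = $4,098. Book value $9,498.
Year 4: $20,490 × 2/15 = $2,732. Book value $6,766.
Year 5: $20,490 × 1/15 = $1,366. Book value $5,400.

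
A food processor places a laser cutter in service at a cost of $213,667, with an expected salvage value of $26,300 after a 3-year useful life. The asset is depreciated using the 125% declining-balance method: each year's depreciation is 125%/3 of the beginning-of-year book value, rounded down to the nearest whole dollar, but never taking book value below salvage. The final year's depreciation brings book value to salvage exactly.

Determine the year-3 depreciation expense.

Depreciable base = $213,667 − $26,300 = $187,367.
Year 1: ⌊$213,667 × 125%/3⌋ = $89,027. Book value $124,640.
Year 2: ⌊$124,640 × 125%/3⌋ = $51,933. Book value $72,707.
Year 3 (final): $72,707 − $26,300 = $46,407. Book value $26,300.

$46,407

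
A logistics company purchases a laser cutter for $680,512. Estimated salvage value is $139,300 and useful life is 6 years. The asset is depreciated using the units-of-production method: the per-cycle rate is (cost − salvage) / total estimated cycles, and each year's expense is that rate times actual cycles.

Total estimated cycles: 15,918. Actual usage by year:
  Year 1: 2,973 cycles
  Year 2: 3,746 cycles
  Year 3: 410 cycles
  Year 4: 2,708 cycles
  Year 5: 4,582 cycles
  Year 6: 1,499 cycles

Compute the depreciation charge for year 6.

$50,966

Depreciable base = $680,512 − $139,300 = $541,212.
Rate = $541,212 / 15,918 cycles = $34 per cycle.
Year 1: 2,973 × $34 = $101,082. Book value $579,430.
Year 2: 3,746 × $34 = $127,364. Book value $452,066.
Year 3: 410 × $34 = $13,940. Book value $438,126.
Year 4: 2,708 × $34 = $92,072. Book value $346,054.
Year 5: 4,582 × $34 = $155,788. Book value $190,266.
Year 6: 1,499 × $34 = $50,966. Book value $139,300.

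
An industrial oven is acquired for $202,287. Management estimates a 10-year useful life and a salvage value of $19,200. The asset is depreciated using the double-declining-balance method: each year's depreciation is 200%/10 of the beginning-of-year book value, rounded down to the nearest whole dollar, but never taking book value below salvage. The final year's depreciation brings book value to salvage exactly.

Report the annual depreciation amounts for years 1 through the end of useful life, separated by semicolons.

Depreciable base = $202,287 − $19,200 = $183,087.
Year 1: ⌊$202,287 × 200%/10⌋ = $40,457. Book value $161,830.
Year 2: ⌊$161,830 × 200%/10⌋ = $32,366. Book value $129,464.
Year 3: ⌊$129,464 × 200%/10⌋ = $25,892. Book value $103,572.
Year 4: ⌊$103,572 × 200%/10⌋ = $20,714. Book value $82,858.
Year 5: ⌊$82,858 × 200%/10⌋ = $16,571. Book value $66,287.
Year 6: ⌊$66,287 × 200%/10⌋ = $13,257. Book value $53,030.
Year 7: ⌊$53,030 × 200%/10⌋ = $10,606. Book value $42,424.
Year 8: ⌊$42,424 × 200%/10⌋ = $8,484. Book value $33,940.
Year 9: ⌊$33,940 × 200%/10⌋ = $6,788. Book value $27,152.
Year 10 (final): $27,152 − $19,200 = $7,952. Book value $19,200.

$40,457; $32,366; $25,892; $20,714; $16,571; $13,257; $10,606; $8,484; $6,788; $7,952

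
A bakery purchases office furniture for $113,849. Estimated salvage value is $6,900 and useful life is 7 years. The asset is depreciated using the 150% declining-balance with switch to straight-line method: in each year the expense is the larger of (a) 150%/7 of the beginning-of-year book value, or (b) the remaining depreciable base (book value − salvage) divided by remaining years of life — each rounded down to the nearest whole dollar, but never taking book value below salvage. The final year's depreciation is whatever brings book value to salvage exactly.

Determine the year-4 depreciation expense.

Depreciable base = $113,849 − $6,900 = $106,949.
Year 1: DB = ⌊$113,849 × 150%/7⌋ = $24,396; SL = ⌊$106,949/7⌋ = $15,278 → take DB $24,396. Book value $89,453.
Year 2: DB = ⌊$89,453 × 150%/7⌋ = $19,168; SL = ⌊$82,553/6⌋ = $13,758 → take DB $19,168. Book value $70,285.
Year 3: DB = ⌊$70,285 × 150%/7⌋ = $15,061; SL = ⌊$63,385/5⌋ = $12,677 → take DB $15,061. Book value $55,224.
Year 4: DB = ⌊$55,224 × 150%/7⌋ = $11,833; SL = ⌊$48,324/4⌋ = $12,081 → take SL $12,081. Book value $43,143.

$12,081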